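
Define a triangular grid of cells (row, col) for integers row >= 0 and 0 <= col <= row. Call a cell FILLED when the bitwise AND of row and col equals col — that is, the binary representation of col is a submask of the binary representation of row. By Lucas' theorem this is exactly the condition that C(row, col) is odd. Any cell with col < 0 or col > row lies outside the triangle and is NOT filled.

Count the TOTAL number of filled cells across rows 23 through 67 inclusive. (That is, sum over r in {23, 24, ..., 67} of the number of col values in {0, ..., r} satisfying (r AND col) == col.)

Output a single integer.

r23=10111 pc4: +16 =16
r24=11000 pc2: +4 =20
r25=11001 pc3: +8 =28
r26=11010 pc3: +8 =36
r27=11011 pc4: +16 =52
r28=11100 pc3: +8 =60
r29=11101 pc4: +16 =76
r30=11110 pc4: +16 =92
r31=11111 pc5: +32 =124
r32=100000 pc1: +2 =126
r33=100001 pc2: +4 =130
r34=100010 pc2: +4 =134
r35=100011 pc3: +8 =142
r36=100100 pc2: +4 =146
r37=100101 pc3: +8 =154
r38=100110 pc3: +8 =162
r39=100111 pc4: +16 =178
r40=101000 pc2: +4 =182
r41=101001 pc3: +8 =190
r42=101010 pc3: +8 =198
r43=101011 pc4: +16 =214
r44=101100 pc3: +8 =222
r45=101101 pc4: +16 =238
r46=101110 pc4: +16 =254
r47=101111 pc5: +32 =286
r48=110000 pc2: +4 =290
r49=110001 pc3: +8 =298
r50=110010 pc3: +8 =306
r51=110011 pc4: +16 =322
r52=110100 pc3: +8 =330
r53=110101 pc4: +16 =346
r54=110110 pc4: +16 =362
r55=110111 pc5: +32 =394
r56=111000 pc3: +8 =402
r57=111001 pc4: +16 =418
r58=111010 pc4: +16 =434
r59=111011 pc5: +32 =466
r60=111100 pc4: +16 =482
r61=111101 pc5: +32 =514
r62=111110 pc5: +32 =546
r63=111111 pc6: +64 =610
r64=1000000 pc1: +2 =612
r65=1000001 pc2: +4 =616
r66=1000010 pc2: +4 =620
r67=1000011 pc3: +8 =628

Answer: 628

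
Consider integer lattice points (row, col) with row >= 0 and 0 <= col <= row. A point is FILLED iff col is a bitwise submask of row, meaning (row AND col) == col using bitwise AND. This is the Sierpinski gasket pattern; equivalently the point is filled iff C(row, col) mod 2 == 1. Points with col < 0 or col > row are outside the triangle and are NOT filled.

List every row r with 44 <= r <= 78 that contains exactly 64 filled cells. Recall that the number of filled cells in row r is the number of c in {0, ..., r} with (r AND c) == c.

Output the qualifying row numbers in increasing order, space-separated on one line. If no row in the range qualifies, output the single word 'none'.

Answer: 63

Derivation:
Row r has 2^popcount(r) filled cells, so we need popcount(r) = log2(64) = 6.
Scan r = 44..78 and keep those with exactly 6 one-bits:
r=44=101100 popcount=3 -> skip
r=45=101101 popcount=4 -> skip
r=46=101110 popcount=4 -> skip
r=47=101111 popcount=5 -> skip
r=48=110000 popcount=2 -> skip
r=49=110001 popcount=3 -> skip
r=50=110010 popcount=3 -> skip
r=51=110011 popcount=4 -> skip
r=52=110100 popcount=3 -> skip
r=53=110101 popcount=4 -> skip
r=54=110110 popcount=4 -> skip
r=55=110111 popcount=5 -> skip
r=56=111000 popcount=3 -> skip
r=57=111001 popcount=4 -> skip
r=58=111010 popcount=4 -> skip
r=59=111011 popcount=5 -> skip
r=60=111100 popcount=4 -> skip
r=61=111101 popcount=5 -> skip
r=62=111110 popcount=5 -> skip
r=63=111111 popcount=6 -> KEEP
r=64=1000000 popcount=1 -> skip
r=65=1000001 popcount=2 -> skip
r=66=1000010 popcount=2 -> skip
r=67=1000011 popcount=3 -> skip
r=68=1000100 popcount=2 -> skip
r=69=1000101 popcount=3 -> skip
r=70=1000110 popcount=3 -> skip
r=71=1000111 popcount=4 -> skip
r=72=1001000 popcount=2 -> skip
r=73=1001001 popcount=3 -> skip
r=74=1001010 popcount=3 -> skip
r=75=1001011 popcount=4 -> skip
r=76=1001100 popcount=3 -> skip
r=77=1001101 popcount=4 -> skip
r=78=1001110 popcount=4 -> skip
Kept rows: 63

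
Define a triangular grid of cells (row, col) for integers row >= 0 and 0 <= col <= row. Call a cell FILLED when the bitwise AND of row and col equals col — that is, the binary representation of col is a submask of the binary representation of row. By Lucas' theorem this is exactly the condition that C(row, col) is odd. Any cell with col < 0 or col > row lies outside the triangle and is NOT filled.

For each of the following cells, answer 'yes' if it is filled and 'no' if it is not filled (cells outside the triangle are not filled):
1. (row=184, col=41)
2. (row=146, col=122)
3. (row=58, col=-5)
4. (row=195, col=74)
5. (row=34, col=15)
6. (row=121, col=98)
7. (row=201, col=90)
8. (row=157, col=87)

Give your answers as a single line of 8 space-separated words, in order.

Answer: no no no no no no no no

Derivation:
(184,41): row=0b10111000, col=0b101001, row AND col = 0b101000 = 40; 40 != 41 -> empty
(146,122): row=0b10010010, col=0b1111010, row AND col = 0b10010 = 18; 18 != 122 -> empty
(58,-5): col outside [0, 58] -> not filled
(195,74): row=0b11000011, col=0b1001010, row AND col = 0b1000010 = 66; 66 != 74 -> empty
(34,15): row=0b100010, col=0b1111, row AND col = 0b10 = 2; 2 != 15 -> empty
(121,98): row=0b1111001, col=0b1100010, row AND col = 0b1100000 = 96; 96 != 98 -> empty
(201,90): row=0b11001001, col=0b1011010, row AND col = 0b1001000 = 72; 72 != 90 -> empty
(157,87): row=0b10011101, col=0b1010111, row AND col = 0b10101 = 21; 21 != 87 -> empty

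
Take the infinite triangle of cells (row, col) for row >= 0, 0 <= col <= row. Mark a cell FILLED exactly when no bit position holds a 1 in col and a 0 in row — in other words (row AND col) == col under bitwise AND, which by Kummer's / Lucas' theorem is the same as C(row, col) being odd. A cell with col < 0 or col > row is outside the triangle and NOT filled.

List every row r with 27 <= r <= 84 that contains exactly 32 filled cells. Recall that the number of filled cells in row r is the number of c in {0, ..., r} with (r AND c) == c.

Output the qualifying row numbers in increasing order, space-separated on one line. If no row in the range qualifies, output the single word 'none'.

Row r has 2^popcount(r) filled cells, so we need popcount(r) = log2(32) = 5.
Scan r = 27..84 and keep those with exactly 5 one-bits:
r=27=11011 popcount=4 -> skip
r=28=11100 popcount=3 -> skip
r=29=11101 popcount=4 -> skip
r=30=11110 popcount=4 -> skip
r=31=11111 popcount=5 -> KEEP
r=32=100000 popcount=1 -> skip
r=33=100001 popcount=2 -> skip
r=34=100010 popcount=2 -> skip
r=35=100011 popcount=3 -> skip
r=36=100100 popcount=2 -> skip
r=37=100101 popcount=3 -> skip
r=38=100110 popcount=3 -> skip
r=39=100111 popcount=4 -> skip
r=40=101000 popcount=2 -> skip
r=41=101001 popcount=3 -> skip
r=42=101010 popcount=3 -> skip
r=43=101011 popcount=4 -> skip
r=44=101100 popcount=3 -> skip
r=45=101101 popcount=4 -> skip
r=46=101110 popcount=4 -> skip
r=47=101111 popcount=5 -> KEEP
r=48=110000 popcount=2 -> skip
r=49=110001 popcount=3 -> skip
r=50=110010 popcount=3 -> skip
r=51=110011 popcount=4 -> skip
r=52=110100 popcount=3 -> skip
r=53=110101 popcount=4 -> skip
r=54=110110 popcount=4 -> skip
r=55=110111 popcount=5 -> KEEP
r=56=111000 popcount=3 -> skip
r=57=111001 popcount=4 -> skip
r=58=111010 popcount=4 -> skip
r=59=111011 popcount=5 -> KEEP
r=60=111100 popcount=4 -> skip
r=61=111101 popcount=5 -> KEEP
r=62=111110 popcount=5 -> KEEP
r=63=111111 popcount=6 -> skip
r=64=1000000 popcount=1 -> skip
r=65=1000001 popcount=2 -> skip
r=66=1000010 popcount=2 -> skip
r=67=1000011 popcount=3 -> skip
r=68=1000100 popcount=2 -> skip
r=69=1000101 popcount=3 -> skip
r=70=1000110 popcount=3 -> skip
r=71=1000111 popcount=4 -> skip
r=72=1001000 popcount=2 -> skip
r=73=1001001 popcount=3 -> skip
r=74=1001010 popcount=3 -> skip
r=75=1001011 popcount=4 -> skip
r=76=1001100 popcount=3 -> skip
r=77=1001101 popcount=4 -> skip
r=78=1001110 popcount=4 -> skip
r=79=1001111 popcount=5 -> KEEP
r=80=1010000 popcount=2 -> skip
r=81=1010001 popcount=3 -> skip
r=82=1010010 popcount=3 -> skip
r=83=1010011 popcount=4 -> skip
r=84=1010100 popcount=3 -> skip
Kept rows: 31 47 55 59 61 62 79

Answer: 31 47 55 59 61 62 79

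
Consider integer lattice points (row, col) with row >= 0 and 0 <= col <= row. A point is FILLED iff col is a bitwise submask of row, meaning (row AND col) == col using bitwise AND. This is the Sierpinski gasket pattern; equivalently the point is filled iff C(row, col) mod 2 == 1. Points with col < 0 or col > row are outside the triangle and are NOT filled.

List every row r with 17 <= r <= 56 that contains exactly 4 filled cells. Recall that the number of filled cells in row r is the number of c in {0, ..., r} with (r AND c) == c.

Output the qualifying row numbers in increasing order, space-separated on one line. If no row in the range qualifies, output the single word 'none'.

Row r has 2^popcount(r) filled cells, so we need popcount(r) = log2(4) = 2.
Scan r = 17..56 and keep those with exactly 2 one-bits:
r=17=10001 popcount=2 -> KEEP
r=18=10010 popcount=2 -> KEEP
r=19=10011 popcount=3 -> skip
r=20=10100 popcount=2 -> KEEP
r=21=10101 popcount=3 -> skip
r=22=10110 popcount=3 -> skip
r=23=10111 popcount=4 -> skip
r=24=11000 popcount=2 -> KEEP
r=25=11001 popcount=3 -> skip
r=26=11010 popcount=3 -> skip
r=27=11011 popcount=4 -> skip
r=28=11100 popcount=3 -> skip
r=29=11101 popcount=4 -> skip
r=30=11110 popcount=4 -> skip
r=31=11111 popcount=5 -> skip
r=32=100000 popcount=1 -> skip
r=33=100001 popcount=2 -> KEEP
r=34=100010 popcount=2 -> KEEP
r=35=100011 popcount=3 -> skip
r=36=100100 popcount=2 -> KEEP
r=37=100101 popcount=3 -> skip
r=38=100110 popcount=3 -> skip
r=39=100111 popcount=4 -> skip
r=40=101000 popcount=2 -> KEEP
r=41=101001 popcount=3 -> skip
r=42=101010 popcount=3 -> skip
r=43=101011 popcount=4 -> skip
r=44=101100 popcount=3 -> skip
r=45=101101 popcount=4 -> skip
r=46=101110 popcount=4 -> skip
r=47=101111 popcount=5 -> skip
r=48=110000 popcount=2 -> KEEP
r=49=110001 popcount=3 -> skip
r=50=110010 popcount=3 -> skip
r=51=110011 popcount=4 -> skip
r=52=110100 popcount=3 -> skip
r=53=110101 popcount=4 -> skip
r=54=110110 popcount=4 -> skip
r=55=110111 popcount=5 -> skip
r=56=111000 popcount=3 -> skip
Kept rows: 17 18 20 24 33 34 36 40 48

Answer: 17 18 20 24 33 34 36 40 48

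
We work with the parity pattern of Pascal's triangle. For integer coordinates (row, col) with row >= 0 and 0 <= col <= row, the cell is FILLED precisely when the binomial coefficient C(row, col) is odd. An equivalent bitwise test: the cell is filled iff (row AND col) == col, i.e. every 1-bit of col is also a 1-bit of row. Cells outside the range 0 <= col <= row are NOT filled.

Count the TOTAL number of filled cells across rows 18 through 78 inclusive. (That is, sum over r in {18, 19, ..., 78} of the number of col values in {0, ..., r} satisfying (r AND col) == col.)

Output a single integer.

r18=10010 pc2: +4 =4
r19=10011 pc3: +8 =12
r20=10100 pc2: +4 =16
r21=10101 pc3: +8 =24
r22=10110 pc3: +8 =32
r23=10111 pc4: +16 =48
r24=11000 pc2: +4 =52
r25=11001 pc3: +8 =60
r26=11010 pc3: +8 =68
r27=11011 pc4: +16 =84
r28=11100 pc3: +8 =92
r29=11101 pc4: +16 =108
r30=11110 pc4: +16 =124
r31=11111 pc5: +32 =156
r32=100000 pc1: +2 =158
r33=100001 pc2: +4 =162
r34=100010 pc2: +4 =166
r35=100011 pc3: +8 =174
r36=100100 pc2: +4 =178
r37=100101 pc3: +8 =186
r38=100110 pc3: +8 =194
r39=100111 pc4: +16 =210
r40=101000 pc2: +4 =214
r41=101001 pc3: +8 =222
r42=101010 pc3: +8 =230
r43=101011 pc4: +16 =246
r44=101100 pc3: +8 =254
r45=101101 pc4: +16 =270
r46=101110 pc4: +16 =286
r47=101111 pc5: +32 =318
r48=110000 pc2: +4 =322
r49=110001 pc3: +8 =330
r50=110010 pc3: +8 =338
r51=110011 pc4: +16 =354
r52=110100 pc3: +8 =362
r53=110101 pc4: +16 =378
r54=110110 pc4: +16 =394
r55=110111 pc5: +32 =426
r56=111000 pc3: +8 =434
r57=111001 pc4: +16 =450
r58=111010 pc4: +16 =466
r59=111011 pc5: +32 =498
r60=111100 pc4: +16 =514
r61=111101 pc5: +32 =546
r62=111110 pc5: +32 =578
r63=111111 pc6: +64 =642
r64=1000000 pc1: +2 =644
r65=1000001 pc2: +4 =648
r66=1000010 pc2: +4 =652
r67=1000011 pc3: +8 =660
r68=1000100 pc2: +4 =664
r69=1000101 pc3: +8 =672
r70=1000110 pc3: +8 =680
r71=1000111 pc4: +16 =696
r72=1001000 pc2: +4 =700
r73=1001001 pc3: +8 =708
r74=1001010 pc3: +8 =716
r75=1001011 pc4: +16 =732
r76=1001100 pc3: +8 =740
r77=1001101 pc4: +16 =756
r78=1001110 pc4: +16 =772

Answer: 772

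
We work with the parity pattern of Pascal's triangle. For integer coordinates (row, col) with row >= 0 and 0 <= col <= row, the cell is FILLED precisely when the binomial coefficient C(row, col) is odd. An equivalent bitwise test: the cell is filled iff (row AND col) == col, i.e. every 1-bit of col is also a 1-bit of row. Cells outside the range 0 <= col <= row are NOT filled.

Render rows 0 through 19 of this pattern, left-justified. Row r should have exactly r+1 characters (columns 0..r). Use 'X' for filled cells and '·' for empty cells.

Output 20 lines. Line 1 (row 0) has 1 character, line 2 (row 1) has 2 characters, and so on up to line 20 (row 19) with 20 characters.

r0=0: X
r1=1: XX
r2=10: X·X
r3=11: XXXX
r4=100: X···X
r5=101: XX··XX
r6=110: X·X·X·X
r7=111: XXXXXXXX
r8=1000: X·······X
r9=1001: XX······XX
r10=1010: X·X·····X·X
r11=1011: XXXX····XXXX
r12=1100: X···X···X···X
r13=1101: XX··XX··XX··XX
r14=1110: X·X·X·X·X·X·X·X
r15=1111: XXXXXXXXXXXXXXXX
r16=10000: X···············X
r17=10001: XX··············XX
r18=10010: X·X·············X·X
r19=10011: XXXX············XXXX

Answer: X
XX
X·X
XXXX
X···X
XX··XX
X·X·X·X
XXXXXXXX
X·······X
XX······XX
X·X·····X·X
XXXX····XXXX
X···X···X···X
XX··XX··XX··XX
X·X·X·X·X·X·X·X
XXXXXXXXXXXXXXXX
X···············X
XX··············XX
X·X·············X·X
XXXX············XXXX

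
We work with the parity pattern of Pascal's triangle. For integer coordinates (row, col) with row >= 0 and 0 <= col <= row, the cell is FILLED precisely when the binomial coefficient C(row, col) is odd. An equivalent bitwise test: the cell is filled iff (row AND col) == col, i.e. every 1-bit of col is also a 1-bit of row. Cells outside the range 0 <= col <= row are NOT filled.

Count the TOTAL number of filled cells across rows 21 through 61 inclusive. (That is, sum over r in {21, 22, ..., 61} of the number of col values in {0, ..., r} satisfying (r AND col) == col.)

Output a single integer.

r21=10101 pc3: +8 =8
r22=10110 pc3: +8 =16
r23=10111 pc4: +16 =32
r24=11000 pc2: +4 =36
r25=11001 pc3: +8 =44
r26=11010 pc3: +8 =52
r27=11011 pc4: +16 =68
r28=11100 pc3: +8 =76
r29=11101 pc4: +16 =92
r30=11110 pc4: +16 =108
r31=11111 pc5: +32 =140
r32=100000 pc1: +2 =142
r33=100001 pc2: +4 =146
r34=100010 pc2: +4 =150
r35=100011 pc3: +8 =158
r36=100100 pc2: +4 =162
r37=100101 pc3: +8 =170
r38=100110 pc3: +8 =178
r39=100111 pc4: +16 =194
r40=101000 pc2: +4 =198
r41=101001 pc3: +8 =206
r42=101010 pc3: +8 =214
r43=101011 pc4: +16 =230
r44=101100 pc3: +8 =238
r45=101101 pc4: +16 =254
r46=101110 pc4: +16 =270
r47=101111 pc5: +32 =302
r48=110000 pc2: +4 =306
r49=110001 pc3: +8 =314
r50=110010 pc3: +8 =322
r51=110011 pc4: +16 =338
r52=110100 pc3: +8 =346
r53=110101 pc4: +16 =362
r54=110110 pc4: +16 =378
r55=110111 pc5: +32 =410
r56=111000 pc3: +8 =418
r57=111001 pc4: +16 =434
r58=111010 pc4: +16 =450
r59=111011 pc5: +32 =482
r60=111100 pc4: +16 =498
r61=111101 pc5: +32 =530

Answer: 530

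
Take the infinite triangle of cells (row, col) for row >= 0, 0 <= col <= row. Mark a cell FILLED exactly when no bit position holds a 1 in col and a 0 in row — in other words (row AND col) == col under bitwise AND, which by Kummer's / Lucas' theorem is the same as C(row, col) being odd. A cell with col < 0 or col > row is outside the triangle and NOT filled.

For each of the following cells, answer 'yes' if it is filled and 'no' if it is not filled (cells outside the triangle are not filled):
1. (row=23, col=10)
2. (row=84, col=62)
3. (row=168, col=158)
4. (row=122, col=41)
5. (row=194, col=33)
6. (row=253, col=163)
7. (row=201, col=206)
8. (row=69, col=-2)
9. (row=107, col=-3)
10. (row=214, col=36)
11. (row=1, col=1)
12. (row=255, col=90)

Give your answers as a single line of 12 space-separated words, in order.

Answer: no no no no no no no no no no yes yes

Derivation:
(23,10): row=0b10111, col=0b1010, row AND col = 0b10 = 2; 2 != 10 -> empty
(84,62): row=0b1010100, col=0b111110, row AND col = 0b10100 = 20; 20 != 62 -> empty
(168,158): row=0b10101000, col=0b10011110, row AND col = 0b10001000 = 136; 136 != 158 -> empty
(122,41): row=0b1111010, col=0b101001, row AND col = 0b101000 = 40; 40 != 41 -> empty
(194,33): row=0b11000010, col=0b100001, row AND col = 0b0 = 0; 0 != 33 -> empty
(253,163): row=0b11111101, col=0b10100011, row AND col = 0b10100001 = 161; 161 != 163 -> empty
(201,206): col outside [0, 201] -> not filled
(69,-2): col outside [0, 69] -> not filled
(107,-3): col outside [0, 107] -> not filled
(214,36): row=0b11010110, col=0b100100, row AND col = 0b100 = 4; 4 != 36 -> empty
(1,1): row=0b1, col=0b1, row AND col = 0b1 = 1; 1 == 1 -> filled
(255,90): row=0b11111111, col=0b1011010, row AND col = 0b1011010 = 90; 90 == 90 -> filled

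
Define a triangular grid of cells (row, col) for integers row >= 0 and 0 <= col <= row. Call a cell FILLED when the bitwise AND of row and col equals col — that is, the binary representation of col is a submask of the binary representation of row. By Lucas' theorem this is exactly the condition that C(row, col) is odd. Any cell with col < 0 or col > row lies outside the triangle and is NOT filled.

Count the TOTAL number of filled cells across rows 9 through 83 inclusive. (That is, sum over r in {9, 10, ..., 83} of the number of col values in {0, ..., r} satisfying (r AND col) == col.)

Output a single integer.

r9=1001 pc2: +4 =4
r10=1010 pc2: +4 =8
r11=1011 pc3: +8 =16
r12=1100 pc2: +4 =20
r13=1101 pc3: +8 =28
r14=1110 pc3: +8 =36
r15=1111 pc4: +16 =52
r16=10000 pc1: +2 =54
r17=10001 pc2: +4 =58
r18=10010 pc2: +4 =62
r19=10011 pc3: +8 =70
r20=10100 pc2: +4 =74
r21=10101 pc3: +8 =82
r22=10110 pc3: +8 =90
r23=10111 pc4: +16 =106
r24=11000 pc2: +4 =110
r25=11001 pc3: +8 =118
r26=11010 pc3: +8 =126
r27=11011 pc4: +16 =142
r28=11100 pc3: +8 =150
r29=11101 pc4: +16 =166
r30=11110 pc4: +16 =182
r31=11111 pc5: +32 =214
r32=100000 pc1: +2 =216
r33=100001 pc2: +4 =220
r34=100010 pc2: +4 =224
r35=100011 pc3: +8 =232
r36=100100 pc2: +4 =236
r37=100101 pc3: +8 =244
r38=100110 pc3: +8 =252
r39=100111 pc4: +16 =268
r40=101000 pc2: +4 =272
r41=101001 pc3: +8 =280
r42=101010 pc3: +8 =288
r43=101011 pc4: +16 =304
r44=101100 pc3: +8 =312
r45=101101 pc4: +16 =328
r46=101110 pc4: +16 =344
r47=101111 pc5: +32 =376
r48=110000 pc2: +4 =380
r49=110001 pc3: +8 =388
r50=110010 pc3: +8 =396
r51=110011 pc4: +16 =412
r52=110100 pc3: +8 =420
r53=110101 pc4: +16 =436
r54=110110 pc4: +16 =452
r55=110111 pc5: +32 =484
r56=111000 pc3: +8 =492
r57=111001 pc4: +16 =508
r58=111010 pc4: +16 =524
r59=111011 pc5: +32 =556
r60=111100 pc4: +16 =572
r61=111101 pc5: +32 =604
r62=111110 pc5: +32 =636
r63=111111 pc6: +64 =700
r64=1000000 pc1: +2 =702
r65=1000001 pc2: +4 =706
r66=1000010 pc2: +4 =710
r67=1000011 pc3: +8 =718
r68=1000100 pc2: +4 =722
r69=1000101 pc3: +8 =730
r70=1000110 pc3: +8 =738
r71=1000111 pc4: +16 =754
r72=1001000 pc2: +4 =758
r73=1001001 pc3: +8 =766
r74=1001010 pc3: +8 =774
r75=1001011 pc4: +16 =790
r76=1001100 pc3: +8 =798
r77=1001101 pc4: +16 =814
r78=1001110 pc4: +16 =830
r79=1001111 pc5: +32 =862
r80=1010000 pc2: +4 =866
r81=1010001 pc3: +8 =874
r82=1010010 pc3: +8 =882
r83=1010011 pc4: +16 =898

Answer: 898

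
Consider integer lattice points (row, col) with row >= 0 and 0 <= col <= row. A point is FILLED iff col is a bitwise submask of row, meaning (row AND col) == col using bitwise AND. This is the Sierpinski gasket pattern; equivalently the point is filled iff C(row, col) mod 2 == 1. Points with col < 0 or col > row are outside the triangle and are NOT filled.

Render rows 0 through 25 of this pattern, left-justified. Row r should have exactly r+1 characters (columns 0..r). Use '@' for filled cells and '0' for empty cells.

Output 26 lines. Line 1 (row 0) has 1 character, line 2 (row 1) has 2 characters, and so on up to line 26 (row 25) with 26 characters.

Answer: @
@@
@0@
@@@@
@000@
@@00@@
@0@0@0@
@@@@@@@@
@0000000@
@@000000@@
@0@00000@0@
@@@@0000@@@@
@000@000@000@
@@00@@00@@00@@
@0@0@0@0@0@0@0@
@@@@@@@@@@@@@@@@
@000000000000000@
@@00000000000000@@
@0@0000000000000@0@
@@@@000000000000@@@@
@000@00000000000@000@
@@00@@0000000000@@00@@
@0@0@0@000000000@0@0@0@
@@@@@@@@00000000@@@@@@@@
@0000000@0000000@0000000@
@@000000@@000000@@000000@@

Derivation:
r0=0: @
r1=1: @@
r2=10: @0@
r3=11: @@@@
r4=100: @000@
r5=101: @@00@@
r6=110: @0@0@0@
r7=111: @@@@@@@@
r8=1000: @0000000@
r9=1001: @@000000@@
r10=1010: @0@00000@0@
r11=1011: @@@@0000@@@@
r12=1100: @000@000@000@
r13=1101: @@00@@00@@00@@
r14=1110: @0@0@0@0@0@0@0@
r15=1111: @@@@@@@@@@@@@@@@
r16=10000: @000000000000000@
r17=10001: @@00000000000000@@
r18=10010: @0@0000000000000@0@
r19=10011: @@@@000000000000@@@@
r20=10100: @000@00000000000@000@
r21=10101: @@00@@0000000000@@00@@
r22=10110: @0@0@0@000000000@0@0@0@
r23=10111: @@@@@@@@00000000@@@@@@@@
r24=11000: @0000000@0000000@0000000@
r25=11001: @@000000@@000000@@000000@@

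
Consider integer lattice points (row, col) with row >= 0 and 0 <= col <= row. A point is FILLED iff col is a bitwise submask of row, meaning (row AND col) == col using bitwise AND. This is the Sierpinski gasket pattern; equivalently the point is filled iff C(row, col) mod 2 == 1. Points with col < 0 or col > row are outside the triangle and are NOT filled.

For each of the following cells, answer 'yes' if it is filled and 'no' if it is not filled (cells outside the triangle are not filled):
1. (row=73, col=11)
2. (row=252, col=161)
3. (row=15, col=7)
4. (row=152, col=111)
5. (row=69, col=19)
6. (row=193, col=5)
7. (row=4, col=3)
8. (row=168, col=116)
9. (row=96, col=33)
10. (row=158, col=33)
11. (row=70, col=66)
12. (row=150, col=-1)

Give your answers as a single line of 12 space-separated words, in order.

(73,11): row=0b1001001, col=0b1011, row AND col = 0b1001 = 9; 9 != 11 -> empty
(252,161): row=0b11111100, col=0b10100001, row AND col = 0b10100000 = 160; 160 != 161 -> empty
(15,7): row=0b1111, col=0b111, row AND col = 0b111 = 7; 7 == 7 -> filled
(152,111): row=0b10011000, col=0b1101111, row AND col = 0b1000 = 8; 8 != 111 -> empty
(69,19): row=0b1000101, col=0b10011, row AND col = 0b1 = 1; 1 != 19 -> empty
(193,5): row=0b11000001, col=0b101, row AND col = 0b1 = 1; 1 != 5 -> empty
(4,3): row=0b100, col=0b11, row AND col = 0b0 = 0; 0 != 3 -> empty
(168,116): row=0b10101000, col=0b1110100, row AND col = 0b100000 = 32; 32 != 116 -> empty
(96,33): row=0b1100000, col=0b100001, row AND col = 0b100000 = 32; 32 != 33 -> empty
(158,33): row=0b10011110, col=0b100001, row AND col = 0b0 = 0; 0 != 33 -> empty
(70,66): row=0b1000110, col=0b1000010, row AND col = 0b1000010 = 66; 66 == 66 -> filled
(150,-1): col outside [0, 150] -> not filled

Answer: no no yes no no no no no no no yes no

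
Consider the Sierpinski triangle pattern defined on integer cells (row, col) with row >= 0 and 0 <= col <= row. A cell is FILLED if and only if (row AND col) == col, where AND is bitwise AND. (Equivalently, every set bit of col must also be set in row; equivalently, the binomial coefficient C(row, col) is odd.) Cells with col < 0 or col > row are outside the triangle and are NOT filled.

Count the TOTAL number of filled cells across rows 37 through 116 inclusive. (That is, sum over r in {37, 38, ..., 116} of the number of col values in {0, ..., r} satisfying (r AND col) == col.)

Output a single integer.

r37=100101 pc3: +8 =8
r38=100110 pc3: +8 =16
r39=100111 pc4: +16 =32
r40=101000 pc2: +4 =36
r41=101001 pc3: +8 =44
r42=101010 pc3: +8 =52
r43=101011 pc4: +16 =68
r44=101100 pc3: +8 =76
r45=101101 pc4: +16 =92
r46=101110 pc4: +16 =108
r47=101111 pc5: +32 =140
r48=110000 pc2: +4 =144
r49=110001 pc3: +8 =152
r50=110010 pc3: +8 =160
r51=110011 pc4: +16 =176
r52=110100 pc3: +8 =184
r53=110101 pc4: +16 =200
r54=110110 pc4: +16 =216
r55=110111 pc5: +32 =248
r56=111000 pc3: +8 =256
r57=111001 pc4: +16 =272
r58=111010 pc4: +16 =288
r59=111011 pc5: +32 =320
r60=111100 pc4: +16 =336
r61=111101 pc5: +32 =368
r62=111110 pc5: +32 =400
r63=111111 pc6: +64 =464
r64=1000000 pc1: +2 =466
r65=1000001 pc2: +4 =470
r66=1000010 pc2: +4 =474
r67=1000011 pc3: +8 =482
r68=1000100 pc2: +4 =486
r69=1000101 pc3: +8 =494
r70=1000110 pc3: +8 =502
r71=1000111 pc4: +16 =518
r72=1001000 pc2: +4 =522
r73=1001001 pc3: +8 =530
r74=1001010 pc3: +8 =538
r75=1001011 pc4: +16 =554
r76=1001100 pc3: +8 =562
r77=1001101 pc4: +16 =578
r78=1001110 pc4: +16 =594
r79=1001111 pc5: +32 =626
r80=1010000 pc2: +4 =630
r81=1010001 pc3: +8 =638
r82=1010010 pc3: +8 =646
r83=1010011 pc4: +16 =662
r84=1010100 pc3: +8 =670
r85=1010101 pc4: +16 =686
r86=1010110 pc4: +16 =702
r87=1010111 pc5: +32 =734
r88=1011000 pc3: +8 =742
r89=1011001 pc4: +16 =758
r90=1011010 pc4: +16 =774
r91=1011011 pc5: +32 =806
r92=1011100 pc4: +16 =822
r93=1011101 pc5: +32 =854
r94=1011110 pc5: +32 =886
r95=1011111 pc6: +64 =950
r96=1100000 pc2: +4 =954
r97=1100001 pc3: +8 =962
r98=1100010 pc3: +8 =970
r99=1100011 pc4: +16 =986
r100=1100100 pc3: +8 =994
r101=1100101 pc4: +16 =1010
r102=1100110 pc4: +16 =1026
r103=1100111 pc5: +32 =1058
r104=1101000 pc3: +8 =1066
r105=1101001 pc4: +16 =1082
r106=1101010 pc4: +16 =1098
r107=1101011 pc5: +32 =1130
r108=1101100 pc4: +16 =1146
r109=1101101 pc5: +32 =1178
r110=1101110 pc5: +32 =1210
r111=1101111 pc6: +64 =1274
r112=1110000 pc3: +8 =1282
r113=1110001 pc4: +16 =1298
r114=1110010 pc4: +16 =1314
r115=1110011 pc5: +32 =1346
r116=1110100 pc4: +16 =1362

Answer: 1362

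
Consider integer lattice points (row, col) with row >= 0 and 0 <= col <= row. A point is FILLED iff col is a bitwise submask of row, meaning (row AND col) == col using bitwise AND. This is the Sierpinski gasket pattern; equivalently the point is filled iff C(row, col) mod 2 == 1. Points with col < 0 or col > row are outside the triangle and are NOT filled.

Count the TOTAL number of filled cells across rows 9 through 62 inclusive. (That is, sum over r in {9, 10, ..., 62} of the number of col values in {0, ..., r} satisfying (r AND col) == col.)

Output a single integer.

r9=1001 pc2: +4 =4
r10=1010 pc2: +4 =8
r11=1011 pc3: +8 =16
r12=1100 pc2: +4 =20
r13=1101 pc3: +8 =28
r14=1110 pc3: +8 =36
r15=1111 pc4: +16 =52
r16=10000 pc1: +2 =54
r17=10001 pc2: +4 =58
r18=10010 pc2: +4 =62
r19=10011 pc3: +8 =70
r20=10100 pc2: +4 =74
r21=10101 pc3: +8 =82
r22=10110 pc3: +8 =90
r23=10111 pc4: +16 =106
r24=11000 pc2: +4 =110
r25=11001 pc3: +8 =118
r26=11010 pc3: +8 =126
r27=11011 pc4: +16 =142
r28=11100 pc3: +8 =150
r29=11101 pc4: +16 =166
r30=11110 pc4: +16 =182
r31=11111 pc5: +32 =214
r32=100000 pc1: +2 =216
r33=100001 pc2: +4 =220
r34=100010 pc2: +4 =224
r35=100011 pc3: +8 =232
r36=100100 pc2: +4 =236
r37=100101 pc3: +8 =244
r38=100110 pc3: +8 =252
r39=100111 pc4: +16 =268
r40=101000 pc2: +4 =272
r41=101001 pc3: +8 =280
r42=101010 pc3: +8 =288
r43=101011 pc4: +16 =304
r44=101100 pc3: +8 =312
r45=101101 pc4: +16 =328
r46=101110 pc4: +16 =344
r47=101111 pc5: +32 =376
r48=110000 pc2: +4 =380
r49=110001 pc3: +8 =388
r50=110010 pc3: +8 =396
r51=110011 pc4: +16 =412
r52=110100 pc3: +8 =420
r53=110101 pc4: +16 =436
r54=110110 pc4: +16 =452
r55=110111 pc5: +32 =484
r56=111000 pc3: +8 =492
r57=111001 pc4: +16 =508
r58=111010 pc4: +16 =524
r59=111011 pc5: +32 =556
r60=111100 pc4: +16 =572
r61=111101 pc5: +32 =604
r62=111110 pc5: +32 =636

Answer: 636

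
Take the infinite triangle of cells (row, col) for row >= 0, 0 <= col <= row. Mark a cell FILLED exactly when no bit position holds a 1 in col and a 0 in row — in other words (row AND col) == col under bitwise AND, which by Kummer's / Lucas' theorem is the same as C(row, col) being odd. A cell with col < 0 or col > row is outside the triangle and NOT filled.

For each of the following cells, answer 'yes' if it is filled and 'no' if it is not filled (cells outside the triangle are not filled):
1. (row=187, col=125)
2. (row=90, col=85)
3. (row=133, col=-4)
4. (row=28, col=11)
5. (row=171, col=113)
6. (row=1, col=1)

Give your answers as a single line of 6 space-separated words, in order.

Answer: no no no no no yes

Derivation:
(187,125): row=0b10111011, col=0b1111101, row AND col = 0b111001 = 57; 57 != 125 -> empty
(90,85): row=0b1011010, col=0b1010101, row AND col = 0b1010000 = 80; 80 != 85 -> empty
(133,-4): col outside [0, 133] -> not filled
(28,11): row=0b11100, col=0b1011, row AND col = 0b1000 = 8; 8 != 11 -> empty
(171,113): row=0b10101011, col=0b1110001, row AND col = 0b100001 = 33; 33 != 113 -> empty
(1,1): row=0b1, col=0b1, row AND col = 0b1 = 1; 1 == 1 -> filled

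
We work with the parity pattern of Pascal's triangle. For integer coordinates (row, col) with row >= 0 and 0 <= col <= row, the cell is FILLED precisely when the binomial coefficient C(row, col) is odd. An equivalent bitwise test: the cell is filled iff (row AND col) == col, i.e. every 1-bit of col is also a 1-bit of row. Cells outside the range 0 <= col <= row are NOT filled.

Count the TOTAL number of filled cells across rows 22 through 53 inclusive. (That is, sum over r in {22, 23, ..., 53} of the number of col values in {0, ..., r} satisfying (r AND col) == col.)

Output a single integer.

r22=10110 pc3: +8 =8
r23=10111 pc4: +16 =24
r24=11000 pc2: +4 =28
r25=11001 pc3: +8 =36
r26=11010 pc3: +8 =44
r27=11011 pc4: +16 =60
r28=11100 pc3: +8 =68
r29=11101 pc4: +16 =84
r30=11110 pc4: +16 =100
r31=11111 pc5: +32 =132
r32=100000 pc1: +2 =134
r33=100001 pc2: +4 =138
r34=100010 pc2: +4 =142
r35=100011 pc3: +8 =150
r36=100100 pc2: +4 =154
r37=100101 pc3: +8 =162
r38=100110 pc3: +8 =170
r39=100111 pc4: +16 =186
r40=101000 pc2: +4 =190
r41=101001 pc3: +8 =198
r42=101010 pc3: +8 =206
r43=101011 pc4: +16 =222
r44=101100 pc3: +8 =230
r45=101101 pc4: +16 =246
r46=101110 pc4: +16 =262
r47=101111 pc5: +32 =294
r48=110000 pc2: +4 =298
r49=110001 pc3: +8 =306
r50=110010 pc3: +8 =314
r51=110011 pc4: +16 =330
r52=110100 pc3: +8 =338
r53=110101 pc4: +16 =354

Answer: 354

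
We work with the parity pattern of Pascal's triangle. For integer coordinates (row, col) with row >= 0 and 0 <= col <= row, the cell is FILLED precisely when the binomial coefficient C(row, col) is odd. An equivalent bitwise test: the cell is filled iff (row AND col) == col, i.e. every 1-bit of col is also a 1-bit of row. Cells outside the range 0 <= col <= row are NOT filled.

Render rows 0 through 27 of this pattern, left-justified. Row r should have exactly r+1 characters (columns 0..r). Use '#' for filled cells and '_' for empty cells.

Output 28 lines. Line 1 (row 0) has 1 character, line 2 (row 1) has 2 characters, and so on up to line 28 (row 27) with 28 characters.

Answer: #
##
#_#
####
#___#
##__##
#_#_#_#
########
#_______#
##______##
#_#_____#_#
####____####
#___#___#___#
##__##__##__##
#_#_#_#_#_#_#_#
################
#_______________#
##______________##
#_#_____________#_#
####____________####
#___#___________#___#
##__##__________##__##
#_#_#_#_________#_#_#_#
########________########
#_______#_______#_______#
##______##______##______##
#_#_____#_#_____#_#_____#_#
####____####____####____####

Derivation:
r0=0: #
r1=1: ##
r2=10: #_#
r3=11: ####
r4=100: #___#
r5=101: ##__##
r6=110: #_#_#_#
r7=111: ########
r8=1000: #_______#
r9=1001: ##______##
r10=1010: #_#_____#_#
r11=1011: ####____####
r12=1100: #___#___#___#
r13=1101: ##__##__##__##
r14=1110: #_#_#_#_#_#_#_#
r15=1111: ################
r16=10000: #_______________#
r17=10001: ##______________##
r18=10010: #_#_____________#_#
r19=10011: ####____________####
r20=10100: #___#___________#___#
r21=10101: ##__##__________##__##
r22=10110: #_#_#_#_________#_#_#_#
r23=10111: ########________########
r24=11000: #_______#_______#_______#
r25=11001: ##______##______##______##
r26=11010: #_#_____#_#_____#_#_____#_#
r27=11011: ####____####____####____####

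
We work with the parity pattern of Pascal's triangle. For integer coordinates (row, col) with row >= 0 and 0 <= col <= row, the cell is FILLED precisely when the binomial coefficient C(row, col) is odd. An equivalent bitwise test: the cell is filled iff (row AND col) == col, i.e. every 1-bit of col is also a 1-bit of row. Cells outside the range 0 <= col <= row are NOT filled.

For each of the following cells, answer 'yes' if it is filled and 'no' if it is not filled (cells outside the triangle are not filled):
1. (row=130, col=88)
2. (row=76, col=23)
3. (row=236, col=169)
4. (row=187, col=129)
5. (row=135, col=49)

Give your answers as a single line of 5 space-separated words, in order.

Answer: no no no yes no

Derivation:
(130,88): row=0b10000010, col=0b1011000, row AND col = 0b0 = 0; 0 != 88 -> empty
(76,23): row=0b1001100, col=0b10111, row AND col = 0b100 = 4; 4 != 23 -> empty
(236,169): row=0b11101100, col=0b10101001, row AND col = 0b10101000 = 168; 168 != 169 -> empty
(187,129): row=0b10111011, col=0b10000001, row AND col = 0b10000001 = 129; 129 == 129 -> filled
(135,49): row=0b10000111, col=0b110001, row AND col = 0b1 = 1; 1 != 49 -> empty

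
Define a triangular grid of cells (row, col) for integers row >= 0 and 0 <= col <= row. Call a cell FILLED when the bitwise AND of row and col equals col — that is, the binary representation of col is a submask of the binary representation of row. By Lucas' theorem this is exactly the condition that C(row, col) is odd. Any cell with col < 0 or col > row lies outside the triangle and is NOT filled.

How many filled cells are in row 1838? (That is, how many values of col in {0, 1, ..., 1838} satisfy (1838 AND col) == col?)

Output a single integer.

1838 in binary = 11100101110
popcount(1838) = number of 1-bits in 11100101110 = 7
A col c satisfies (1838 AND c) == c iff every set bit of c is also set in 1838; each of the 7 set bits of 1838 can independently be on or off in c.
count = 2^7 = 128

Answer: 128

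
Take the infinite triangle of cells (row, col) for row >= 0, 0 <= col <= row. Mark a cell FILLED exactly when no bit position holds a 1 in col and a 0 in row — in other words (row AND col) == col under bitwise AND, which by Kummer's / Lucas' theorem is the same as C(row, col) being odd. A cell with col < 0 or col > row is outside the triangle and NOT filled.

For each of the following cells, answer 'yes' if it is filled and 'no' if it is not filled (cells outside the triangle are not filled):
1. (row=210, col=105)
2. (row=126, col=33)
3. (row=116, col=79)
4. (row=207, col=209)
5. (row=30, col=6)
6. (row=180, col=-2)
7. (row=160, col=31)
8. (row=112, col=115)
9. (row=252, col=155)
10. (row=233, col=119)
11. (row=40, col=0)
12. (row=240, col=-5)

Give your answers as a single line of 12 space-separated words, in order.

(210,105): row=0b11010010, col=0b1101001, row AND col = 0b1000000 = 64; 64 != 105 -> empty
(126,33): row=0b1111110, col=0b100001, row AND col = 0b100000 = 32; 32 != 33 -> empty
(116,79): row=0b1110100, col=0b1001111, row AND col = 0b1000100 = 68; 68 != 79 -> empty
(207,209): col outside [0, 207] -> not filled
(30,6): row=0b11110, col=0b110, row AND col = 0b110 = 6; 6 == 6 -> filled
(180,-2): col outside [0, 180] -> not filled
(160,31): row=0b10100000, col=0b11111, row AND col = 0b0 = 0; 0 != 31 -> empty
(112,115): col outside [0, 112] -> not filled
(252,155): row=0b11111100, col=0b10011011, row AND col = 0b10011000 = 152; 152 != 155 -> empty
(233,119): row=0b11101001, col=0b1110111, row AND col = 0b1100001 = 97; 97 != 119 -> empty
(40,0): row=0b101000, col=0b0, row AND col = 0b0 = 0; 0 == 0 -> filled
(240,-5): col outside [0, 240] -> not filled

Answer: no no no no yes no no no no no yes no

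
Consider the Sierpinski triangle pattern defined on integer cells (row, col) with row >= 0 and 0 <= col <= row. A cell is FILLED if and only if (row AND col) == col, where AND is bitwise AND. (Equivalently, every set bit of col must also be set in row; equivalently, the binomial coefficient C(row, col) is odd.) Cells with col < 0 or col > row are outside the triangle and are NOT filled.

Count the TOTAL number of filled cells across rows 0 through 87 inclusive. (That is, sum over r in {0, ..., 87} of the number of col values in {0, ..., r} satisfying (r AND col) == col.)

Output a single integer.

r0=0 pc0: +1 =1
r1=1 pc1: +2 =3
r2=10 pc1: +2 =5
r3=11 pc2: +4 =9
r4=100 pc1: +2 =11
r5=101 pc2: +4 =15
r6=110 pc2: +4 =19
r7=111 pc3: +8 =27
r8=1000 pc1: +2 =29
r9=1001 pc2: +4 =33
r10=1010 pc2: +4 =37
r11=1011 pc3: +8 =45
r12=1100 pc2: +4 =49
r13=1101 pc3: +8 =57
r14=1110 pc3: +8 =65
r15=1111 pc4: +16 =81
r16=10000 pc1: +2 =83
r17=10001 pc2: +4 =87
r18=10010 pc2: +4 =91
r19=10011 pc3: +8 =99
r20=10100 pc2: +4 =103
r21=10101 pc3: +8 =111
r22=10110 pc3: +8 =119
r23=10111 pc4: +16 =135
r24=11000 pc2: +4 =139
r25=11001 pc3: +8 =147
r26=11010 pc3: +8 =155
r27=11011 pc4: +16 =171
r28=11100 pc3: +8 =179
r29=11101 pc4: +16 =195
r30=11110 pc4: +16 =211
r31=11111 pc5: +32 =243
r32=100000 pc1: +2 =245
r33=100001 pc2: +4 =249
r34=100010 pc2: +4 =253
r35=100011 pc3: +8 =261
r36=100100 pc2: +4 =265
r37=100101 pc3: +8 =273
r38=100110 pc3: +8 =281
r39=100111 pc4: +16 =297
r40=101000 pc2: +4 =301
r41=101001 pc3: +8 =309
r42=101010 pc3: +8 =317
r43=101011 pc4: +16 =333
r44=101100 pc3: +8 =341
r45=101101 pc4: +16 =357
r46=101110 pc4: +16 =373
r47=101111 pc5: +32 =405
r48=110000 pc2: +4 =409
r49=110001 pc3: +8 =417
r50=110010 pc3: +8 =425
r51=110011 pc4: +16 =441
r52=110100 pc3: +8 =449
r53=110101 pc4: +16 =465
r54=110110 pc4: +16 =481
r55=110111 pc5: +32 =513
r56=111000 pc3: +8 =521
r57=111001 pc4: +16 =537
r58=111010 pc4: +16 =553
r59=111011 pc5: +32 =585
r60=111100 pc4: +16 =601
r61=111101 pc5: +32 =633
r62=111110 pc5: +32 =665
r63=111111 pc6: +64 =729
r64=1000000 pc1: +2 =731
r65=1000001 pc2: +4 =735
r66=1000010 pc2: +4 =739
r67=1000011 pc3: +8 =747
r68=1000100 pc2: +4 =751
r69=1000101 pc3: +8 =759
r70=1000110 pc3: +8 =767
r71=1000111 pc4: +16 =783
r72=1001000 pc2: +4 =787
r73=1001001 pc3: +8 =795
r74=1001010 pc3: +8 =803
r75=1001011 pc4: +16 =819
r76=1001100 pc3: +8 =827
r77=1001101 pc4: +16 =843
r78=1001110 pc4: +16 =859
r79=1001111 pc5: +32 =891
r80=1010000 pc2: +4 =895
r81=1010001 pc3: +8 =903
r82=1010010 pc3: +8 =911
r83=1010011 pc4: +16 =927
r84=1010100 pc3: +8 =935
r85=1010101 pc4: +16 =951
r86=1010110 pc4: +16 =967
r87=1010111 pc5: +32 =999

Answer: 999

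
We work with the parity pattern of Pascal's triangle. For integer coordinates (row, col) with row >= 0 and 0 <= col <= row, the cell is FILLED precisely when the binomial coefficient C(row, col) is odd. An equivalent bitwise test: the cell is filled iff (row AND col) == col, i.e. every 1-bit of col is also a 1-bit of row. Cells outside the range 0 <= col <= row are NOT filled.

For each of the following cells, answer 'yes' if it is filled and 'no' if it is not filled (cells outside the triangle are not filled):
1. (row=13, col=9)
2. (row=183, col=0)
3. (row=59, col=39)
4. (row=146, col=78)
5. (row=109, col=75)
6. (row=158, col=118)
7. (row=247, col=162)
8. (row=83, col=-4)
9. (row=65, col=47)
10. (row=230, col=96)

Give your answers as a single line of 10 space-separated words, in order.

(13,9): row=0b1101, col=0b1001, row AND col = 0b1001 = 9; 9 == 9 -> filled
(183,0): row=0b10110111, col=0b0, row AND col = 0b0 = 0; 0 == 0 -> filled
(59,39): row=0b111011, col=0b100111, row AND col = 0b100011 = 35; 35 != 39 -> empty
(146,78): row=0b10010010, col=0b1001110, row AND col = 0b10 = 2; 2 != 78 -> empty
(109,75): row=0b1101101, col=0b1001011, row AND col = 0b1001001 = 73; 73 != 75 -> empty
(158,118): row=0b10011110, col=0b1110110, row AND col = 0b10110 = 22; 22 != 118 -> empty
(247,162): row=0b11110111, col=0b10100010, row AND col = 0b10100010 = 162; 162 == 162 -> filled
(83,-4): col outside [0, 83] -> not filled
(65,47): row=0b1000001, col=0b101111, row AND col = 0b1 = 1; 1 != 47 -> empty
(230,96): row=0b11100110, col=0b1100000, row AND col = 0b1100000 = 96; 96 == 96 -> filled

Answer: yes yes no no no no yes no no yes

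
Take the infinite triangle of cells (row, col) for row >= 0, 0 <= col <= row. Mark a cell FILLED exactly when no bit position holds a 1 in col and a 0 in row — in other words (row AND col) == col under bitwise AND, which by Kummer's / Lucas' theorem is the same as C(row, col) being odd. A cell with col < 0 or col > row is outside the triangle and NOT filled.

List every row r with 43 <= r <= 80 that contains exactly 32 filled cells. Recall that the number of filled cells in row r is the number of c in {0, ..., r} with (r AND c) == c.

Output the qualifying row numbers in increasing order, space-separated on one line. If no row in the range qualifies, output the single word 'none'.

Row r has 2^popcount(r) filled cells, so we need popcount(r) = log2(32) = 5.
Scan r = 43..80 and keep those with exactly 5 one-bits:
r=43=101011 popcount=4 -> skip
r=44=101100 popcount=3 -> skip
r=45=101101 popcount=4 -> skip
r=46=101110 popcount=4 -> skip
r=47=101111 popcount=5 -> KEEP
r=48=110000 popcount=2 -> skip
r=49=110001 popcount=3 -> skip
r=50=110010 popcount=3 -> skip
r=51=110011 popcount=4 -> skip
r=52=110100 popcount=3 -> skip
r=53=110101 popcount=4 -> skip
r=54=110110 popcount=4 -> skip
r=55=110111 popcount=5 -> KEEP
r=56=111000 popcount=3 -> skip
r=57=111001 popcount=4 -> skip
r=58=111010 popcount=4 -> skip
r=59=111011 popcount=5 -> KEEP
r=60=111100 popcount=4 -> skip
r=61=111101 popcount=5 -> KEEP
r=62=111110 popcount=5 -> KEEP
r=63=111111 popcount=6 -> skip
r=64=1000000 popcount=1 -> skip
r=65=1000001 popcount=2 -> skip
r=66=1000010 popcount=2 -> skip
r=67=1000011 popcount=3 -> skip
r=68=1000100 popcount=2 -> skip
r=69=1000101 popcount=3 -> skip
r=70=1000110 popcount=3 -> skip
r=71=1000111 popcount=4 -> skip
r=72=1001000 popcount=2 -> skip
r=73=1001001 popcount=3 -> skip
r=74=1001010 popcount=3 -> skip
r=75=1001011 popcount=4 -> skip
r=76=1001100 popcount=3 -> skip
r=77=1001101 popcount=4 -> skip
r=78=1001110 popcount=4 -> skip
r=79=1001111 popcount=5 -> KEEP
r=80=1010000 popcount=2 -> skip
Kept rows: 47 55 59 61 62 79

Answer: 47 55 59 61 62 79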